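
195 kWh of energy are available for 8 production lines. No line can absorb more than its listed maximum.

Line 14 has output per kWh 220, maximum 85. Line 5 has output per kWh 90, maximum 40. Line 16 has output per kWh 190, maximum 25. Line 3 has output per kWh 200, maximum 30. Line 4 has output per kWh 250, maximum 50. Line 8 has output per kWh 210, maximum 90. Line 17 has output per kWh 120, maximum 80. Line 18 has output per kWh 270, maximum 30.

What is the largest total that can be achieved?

45600

Highest output per kWh first: Line 18 270 > Line 4 250 > Line 14 220 > Line 8 210 > Line 3 200 > Line 16 190 > Line 17 120 > Line 5 90.
Line 18: +30 to 30 (cap) → 165 left.
Give Line 4 50 to hit its cap of 50 → 115 left.
Line 14 takes 85 to reach its cap of 85 → 30 left.
Only 30 left; Line 8 takes them to reach 30.
Total = 220×85 + 250×50 + 210×30 + 270×30 = 45600.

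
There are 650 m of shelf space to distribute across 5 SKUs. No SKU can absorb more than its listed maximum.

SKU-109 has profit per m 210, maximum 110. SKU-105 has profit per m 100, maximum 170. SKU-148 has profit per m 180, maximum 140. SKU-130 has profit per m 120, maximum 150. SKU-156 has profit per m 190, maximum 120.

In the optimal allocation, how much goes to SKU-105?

130

Order the SKUs by profit per m: SKU-109 210 > SKU-156 190 > SKU-148 180 > SKU-130 120 > SKU-105 100.
SKU-109 takes 110 to reach its cap of 110 — 540 left.
SKU-156 takes 120 to reach its cap of 120 — 420 left.
SKU-148: +140 to 140 (cap) — 280 left.
SKU-130: +150 to 150 (cap) — 130 left.
Only 130 left; SKU-105 takes them to reach 130.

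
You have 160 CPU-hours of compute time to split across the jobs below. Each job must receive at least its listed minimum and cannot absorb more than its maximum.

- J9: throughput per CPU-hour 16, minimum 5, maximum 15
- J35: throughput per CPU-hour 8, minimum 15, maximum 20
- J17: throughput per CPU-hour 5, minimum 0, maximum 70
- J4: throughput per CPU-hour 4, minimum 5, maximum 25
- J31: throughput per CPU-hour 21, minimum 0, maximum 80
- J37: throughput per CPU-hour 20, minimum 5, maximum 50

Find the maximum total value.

2980

Meeting every minimum uses 5+15+0+5+0+5 = 30 CPU-hours, leaving 130.
Order the jobs by throughput per CPU-hour: J31 21 > J37 20 > J9 16 > J35 8 > J17 5 > J4 4.
Give J31 80 more to hit its cap of 80 — 50 left.
J37: +45 to 50 (cap) — 5 left.
J9 has room for 10 more but only 5 remain, so it gets 10.
Total = 16×10 + 8×15 + 4×5 + 21×80 + 20×50 = 2980.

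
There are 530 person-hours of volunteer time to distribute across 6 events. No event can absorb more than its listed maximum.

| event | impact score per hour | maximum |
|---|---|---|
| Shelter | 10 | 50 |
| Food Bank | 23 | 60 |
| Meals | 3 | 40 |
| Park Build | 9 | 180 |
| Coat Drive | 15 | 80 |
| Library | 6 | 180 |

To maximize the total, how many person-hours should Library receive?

160

Highest impact score per hour first: Food Bank 23 > Coat Drive 15 > Shelter 10 > Park Build 9 > Library 6 > Meals 3.
Give Food Bank 60 to hit its cap of 60 → 470 left.
Give Coat Drive 80 to hit its cap of 80 → 390 left.
Give Shelter 50 to hit its cap of 50 → 340 left.
Park Build takes 180 to reach its cap of 180 → 160 left.
Library has room for 180 but only 160 remain, so it gets 160.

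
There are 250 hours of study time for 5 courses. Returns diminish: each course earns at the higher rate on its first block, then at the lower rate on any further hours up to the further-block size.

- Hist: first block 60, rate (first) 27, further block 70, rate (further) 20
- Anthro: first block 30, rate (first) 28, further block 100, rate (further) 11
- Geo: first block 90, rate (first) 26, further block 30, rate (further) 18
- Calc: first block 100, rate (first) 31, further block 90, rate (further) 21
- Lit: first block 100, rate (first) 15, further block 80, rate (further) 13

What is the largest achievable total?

7120

Treat each block as its own option and order by rate: Calc/tier1 31 > Anthro/tier1 28 > Hist/tier1 27 > Geo/tier1 26 > Calc/tier2 21 > Hist/tier2 20 > Geo/tier2 18 > Lit/tier1 15 > Lit/tier2 13 > Anthro/tier2 11.
Fill Calc tier1 block (100 at 31) → 150 left.
Fill Anthro tier1 block (30 at 28) → 120 left.
Hist tier1 at 27: fill all 60 → 60 left.
60 remain; put them into Geo tier1 at 26.
Total = 31×100 + 28×30 + 27×60 + 26×60 = 7120.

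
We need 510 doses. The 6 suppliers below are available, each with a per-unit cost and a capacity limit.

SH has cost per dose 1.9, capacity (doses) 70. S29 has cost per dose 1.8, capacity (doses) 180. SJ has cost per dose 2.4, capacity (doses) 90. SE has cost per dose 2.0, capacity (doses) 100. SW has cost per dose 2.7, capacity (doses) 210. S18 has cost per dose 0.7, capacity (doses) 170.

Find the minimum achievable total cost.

Fill from the cheapest supplier first.
S18 (0.7): use full 170 ; 340 doses to go.
S29 at 1.8: take all 180 doses ; 160 still needed.
Take 70 from SH at 1.9 ; need 90 more.
Take 90 from SE at 2.0 to finish.
SJ, SW: unused.
Cost = 170×0.7 + 180×1.8 + 70×1.9 + 90×2.0 = 756.

756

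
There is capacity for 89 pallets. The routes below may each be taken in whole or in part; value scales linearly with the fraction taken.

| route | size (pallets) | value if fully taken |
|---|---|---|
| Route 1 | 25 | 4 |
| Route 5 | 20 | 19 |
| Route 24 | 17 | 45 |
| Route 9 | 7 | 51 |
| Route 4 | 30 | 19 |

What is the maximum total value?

Sort by value density: Route 9 51/7≈7.29, Route 24 45/17≈2.65, Route 5 19/20≈0.95, Route 4 19/30≈0.633, Route 1 4/25≈0.16.
Route 9: take in full, 7 pallets for value 51 → 82 left.
Take all of Route 24 (17 pallets, value 45) → 65 pallets left.
All 20 pallets of Route 5 fit (value 19) → 45 remain.
All 30 pallets of Route 4 fit (value 19) → 15 remain.
15 pallets left: a 15/25 share of Route 1 gives 4×15/25 = 2.4.
Total value = 136.4.

136.4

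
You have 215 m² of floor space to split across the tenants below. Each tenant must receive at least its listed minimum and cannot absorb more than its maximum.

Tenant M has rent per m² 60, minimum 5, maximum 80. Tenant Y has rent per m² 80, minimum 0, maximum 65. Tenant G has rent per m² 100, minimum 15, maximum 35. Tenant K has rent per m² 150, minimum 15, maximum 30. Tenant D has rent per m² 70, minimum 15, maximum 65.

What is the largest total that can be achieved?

Meeting every minimum uses 5+0+15+15+15 = 50 m², leaving 165.
Highest rent per m² first: Tenant K 150 > Tenant G 100 > Tenant Y 80 > Tenant D 70 > Tenant M 60.
Tenant K takes 15 more to reach its cap of 30 ; 150 left.
Give Tenant G 20 more to hit its cap of 35 ; 130 left.
Tenant Y takes 65 more to reach its cap of 65 ; 65 left.
Give Tenant D 50 more to hit its cap of 65 ; 15 left.
Tenant M: +15 (room for 75) → 20. Pool exhausted.
Total = 60×20 + 80×65 + 100×35 + 150×30 + 70×65 = 18950.

18950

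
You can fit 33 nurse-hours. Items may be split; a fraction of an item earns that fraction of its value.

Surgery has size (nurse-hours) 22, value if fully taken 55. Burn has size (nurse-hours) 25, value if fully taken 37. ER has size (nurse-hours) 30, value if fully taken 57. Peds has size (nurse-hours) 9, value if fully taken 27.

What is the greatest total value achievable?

85.8

Best value per unit of size first: Peds 27/9≈3, Surgery 55/22≈2.5, ER 57/30≈1.9, Burn 37/25≈1.48.
Peds: take in full, 9 nurse-hours for value 27 ; 24 left.
Take all of Surgery (22 nurse-hours, value 55) ; 2 nurse-hours left.
2 nurse-hours left: a 2/30 share of ER gives 57×2/30 = 3.8.
Total value = 85.8.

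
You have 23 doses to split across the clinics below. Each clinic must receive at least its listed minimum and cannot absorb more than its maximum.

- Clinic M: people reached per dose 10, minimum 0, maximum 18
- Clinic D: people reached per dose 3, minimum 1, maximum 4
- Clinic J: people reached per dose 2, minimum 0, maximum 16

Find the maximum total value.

Meeting every minimum uses 0+1+0 = 1 doses, leaving 22.
Highest people reached per dose first: Clinic M 10 > Clinic D 3 > Clinic J 2.
Clinic M takes 18 more to reach its cap of 18 → 4 left.
Clinic D takes 3 more to reach its cap of 4 → 1 left.
Only 1 left; Clinic J takes them to reach 1.
Total = 10×18 + 3×4 + 2×1 = 194.

194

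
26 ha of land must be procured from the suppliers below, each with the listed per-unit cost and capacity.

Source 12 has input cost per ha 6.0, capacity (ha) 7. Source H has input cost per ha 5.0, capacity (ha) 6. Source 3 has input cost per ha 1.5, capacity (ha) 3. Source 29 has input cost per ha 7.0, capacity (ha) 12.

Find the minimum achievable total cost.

146.5

Fill from the cheapest supplier first.
Source 3 (1.5): use full 3 → 23 ha to go.
Source H at 5.0: take all 6 ha → 17 still needed.
Source 12 (6.0): use full 7 → 10 ha to go.
Source 29 (7.0): take the remaining 10 → done.
Cost = 3×1.5 + 6×5.0 + 7×6.0 + 10×7.0 = 146.5.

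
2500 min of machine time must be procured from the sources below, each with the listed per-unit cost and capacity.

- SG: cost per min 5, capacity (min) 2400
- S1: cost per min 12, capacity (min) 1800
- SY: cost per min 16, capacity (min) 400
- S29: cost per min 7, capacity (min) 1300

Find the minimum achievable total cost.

12700

Use sources in increasing cost order.
SG at 5: take all 2400 min — 100 still needed.
S29 at 7: take 100 of its 1300 — requirement met.
S1, SY: unused.
Cost = 2400×5 + 100×7 = 12700.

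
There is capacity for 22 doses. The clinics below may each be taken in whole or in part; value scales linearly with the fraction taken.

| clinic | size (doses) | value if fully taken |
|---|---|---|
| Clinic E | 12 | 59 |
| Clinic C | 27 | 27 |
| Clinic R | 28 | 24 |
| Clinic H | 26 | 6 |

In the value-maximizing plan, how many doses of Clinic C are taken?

Best value per unit of size first: Clinic E 59/12≈4.92, Clinic C 27/27≈1, Clinic R 24/28≈0.857, Clinic H 6/26≈0.231.
All 12 doses of Clinic E fit (value 59) → 10 remain.
10 doses left: a 10/27 share of Clinic C gives 27×10/27 = 10.

10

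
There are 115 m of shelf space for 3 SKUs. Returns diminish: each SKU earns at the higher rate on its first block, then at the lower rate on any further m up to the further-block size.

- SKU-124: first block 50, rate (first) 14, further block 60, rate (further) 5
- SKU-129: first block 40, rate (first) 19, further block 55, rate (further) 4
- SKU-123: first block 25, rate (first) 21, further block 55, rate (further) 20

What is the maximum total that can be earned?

Treat each block as its own option and order by rate: SKU-123/tier1 21 > SKU-123/tier2 20 > SKU-129/tier1 19 > SKU-124/tier1 14 > SKU-124/tier2 5 > SKU-129/tier2 4.
Fill SKU-123 tier1 block (25 at 21) ; 90 left.
SKU-123 tier2 at 20: fill all 55 ; 35 left.
35 remain; put them into SKU-129 tier1 at 19.
Total = 21×25 + 20×55 + 19×35 = 2290.

2290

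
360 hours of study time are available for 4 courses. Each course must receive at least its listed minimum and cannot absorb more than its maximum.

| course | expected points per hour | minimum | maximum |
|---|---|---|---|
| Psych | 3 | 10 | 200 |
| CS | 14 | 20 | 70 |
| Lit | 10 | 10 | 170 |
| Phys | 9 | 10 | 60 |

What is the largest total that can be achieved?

3400

Meeting every minimum uses 10+20+10+10 = 50 hours, leaving 310.
Rank by expected points per hour: CS 14 > Lit 10 > Phys 9 > Psych 3.
Give CS 50 more to hit its cap of 70 → 260 left.
Give Lit 160 more to hit its cap of 170 → 100 left.
Give Phys 50 more to hit its cap of 60 → 50 left.
Psych has room for 190 more but only 50 remain, so it gets 60.
Total = 3×60 + 14×70 + 10×170 + 9×60 = 3400.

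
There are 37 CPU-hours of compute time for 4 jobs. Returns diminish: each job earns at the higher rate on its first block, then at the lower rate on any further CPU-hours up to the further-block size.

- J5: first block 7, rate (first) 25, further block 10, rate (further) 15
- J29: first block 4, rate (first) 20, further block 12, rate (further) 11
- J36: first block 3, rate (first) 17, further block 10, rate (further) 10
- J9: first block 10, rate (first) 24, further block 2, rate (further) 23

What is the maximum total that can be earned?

753

Treat each block as its own option and order by rate: J5/tier1 25 > J9/tier1 24 > J9/tier2 23 > J29/tier1 20 > J36/tier1 17 > J5/tier2 15 > J29/tier2 11 > J36/tier2 10.
J5/tier1 (25): +7 → 30 left.
Fill J9 tier1 block (10 at 24) → 20 left.
Fill J9 tier2 block (2 at 23) → 18 left.
J29 tier1 at 20: fill all 4 → 14 left.
Fill J36 tier1 block (3 at 17) → 11 left.
J5/tier2 (15): +10 → 1 left.
1 remain; put them into J29 tier2 at 11.
Total = 25×7 + 24×10 + 23×2 + 20×4 + 17×3 + 15×10 + 11×1 = 753.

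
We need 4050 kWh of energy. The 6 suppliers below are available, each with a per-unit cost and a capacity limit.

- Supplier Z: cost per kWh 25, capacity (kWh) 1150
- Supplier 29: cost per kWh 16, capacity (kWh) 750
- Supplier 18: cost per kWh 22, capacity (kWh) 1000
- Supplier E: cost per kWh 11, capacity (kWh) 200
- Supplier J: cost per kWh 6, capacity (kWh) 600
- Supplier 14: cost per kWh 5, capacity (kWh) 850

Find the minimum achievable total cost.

60300

Fill from the cheapest supplier first.
Supplier 14 (5): use full 850 → 3200 kWh to go.
Supplier J (6): use full 600 → 2600 kWh to go.
Supplier E (11): use full 200 → 2400 kWh to go.
Supplier 29 at 16: take all 750 kWh → 1650 still needed.
Supplier 18 (22): use full 1000 → 650 kWh to go.
Supplier Z at 25: take 650 of its 1150 → requirement met.
Cost = 850×5 + 600×6 + 200×11 + 750×16 + 1000×22 + 650×25 = 60300.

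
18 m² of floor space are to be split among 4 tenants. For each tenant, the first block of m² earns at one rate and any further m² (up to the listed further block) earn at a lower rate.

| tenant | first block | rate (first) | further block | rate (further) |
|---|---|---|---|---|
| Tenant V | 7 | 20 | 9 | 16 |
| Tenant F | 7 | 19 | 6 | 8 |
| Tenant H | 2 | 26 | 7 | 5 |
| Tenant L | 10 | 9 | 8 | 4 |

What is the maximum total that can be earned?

Order all 8 blocks by rate: Tenant H/T1 26 > Tenant V/T1 20 > Tenant F/T1 19 > Tenant V/T2 16 > Tenant L/T1 9 > Tenant F/T2 8 > Tenant H/T2 5 > Tenant L/T2 4.
Tenant H T1 at 26: fill all 2 — 16 left.
Tenant V T1 at 20: fill all 7 — 9 left.
Tenant F/T1 (19): +7 — 2 left.
Tenant V T2 at 16: only 2 left, fill 2.
Total = 26×2 + 20×7 + 19×7 + 16×2 = 357.

357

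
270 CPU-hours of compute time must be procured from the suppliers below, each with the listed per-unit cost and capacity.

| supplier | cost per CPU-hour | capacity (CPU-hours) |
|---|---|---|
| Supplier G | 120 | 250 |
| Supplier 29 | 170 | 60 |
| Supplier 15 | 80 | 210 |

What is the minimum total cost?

Fill from the cheapest supplier first.
Take 210 from Supplier 15 at 80 → need 60 more.
Supplier G (120): take the remaining 60 → done.
Supplier 29: unused.
Cost = 210×80 + 60×120 = 24000.

24000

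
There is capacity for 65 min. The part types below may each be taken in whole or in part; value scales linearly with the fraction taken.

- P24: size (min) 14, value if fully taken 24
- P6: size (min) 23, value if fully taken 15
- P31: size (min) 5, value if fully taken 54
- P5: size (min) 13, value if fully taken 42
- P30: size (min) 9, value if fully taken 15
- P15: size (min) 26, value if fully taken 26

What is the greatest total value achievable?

159

Best value per unit of size first: P31 54/5≈10.8, P5 42/13≈3.23, P24 24/14≈1.71, P30 15/9≈1.67, P15 26/26≈1, P6 15/23≈0.652.
P31: take in full, 5 min for value 54 — 60 left.
All 13 min of P5 fit (value 42) — 47 remain.
P24: take in full, 14 min for value 24 — 33 left.
Take all of P30 (9 min, value 15) — 24 min left.
Fill the last 24 min with part of P15: 24/26 of it earns 24.
Total value = 159.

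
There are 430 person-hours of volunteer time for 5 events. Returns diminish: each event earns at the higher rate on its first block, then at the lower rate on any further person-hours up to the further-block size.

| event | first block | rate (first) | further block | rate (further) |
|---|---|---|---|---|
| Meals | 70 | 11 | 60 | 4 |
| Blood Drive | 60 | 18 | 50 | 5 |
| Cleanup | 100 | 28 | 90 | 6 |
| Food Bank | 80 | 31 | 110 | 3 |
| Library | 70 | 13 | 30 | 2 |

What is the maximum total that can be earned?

8340

Order all 10 blocks by rate: Food Bank/tier1 31 > Cleanup/tier1 28 > Blood Drive/tier1 18 > Library/tier1 13 > Meals/tier1 11 > Cleanup/tier2 6 > Blood Drive/tier2 5 > Meals/tier2 4 > Food Bank/tier2 3 > Library/tier2 2.
Food Bank tier1 at 31: fill all 80 → 350 left.
Fill Cleanup tier1 block (100 at 28) → 250 left.
Blood Drive/tier1 (18): +60 → 190 left.
Library/tier1 (13): +70 → 120 left.
Meals/tier1 (11): +70 → 50 left.
Cleanup/tier2: +50 of 90 at 6; pool empty.
Total = 31×80 + 28×100 + 18×60 + 13×70 + 11×70 + 6×50 = 8340.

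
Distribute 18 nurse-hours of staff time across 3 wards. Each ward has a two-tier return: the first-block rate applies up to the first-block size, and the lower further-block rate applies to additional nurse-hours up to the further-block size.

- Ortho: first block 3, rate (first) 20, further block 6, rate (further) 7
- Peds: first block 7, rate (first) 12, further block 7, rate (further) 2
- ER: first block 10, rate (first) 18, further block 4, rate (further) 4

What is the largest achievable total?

Rank every tier by rate: Ortho/T1 20 > ER/T1 18 > Peds/T1 12 > Ortho/T2 7 > ER/T2 4 > Peds/T2 2.
Ortho T1 at 20: fill all 3 ; 15 left.
Fill ER T1 block (10 at 18) ; 5 left.
5 remain; put them into Peds T1 at 12.
Total = 20×3 + 18×10 + 12×5 = 300.

300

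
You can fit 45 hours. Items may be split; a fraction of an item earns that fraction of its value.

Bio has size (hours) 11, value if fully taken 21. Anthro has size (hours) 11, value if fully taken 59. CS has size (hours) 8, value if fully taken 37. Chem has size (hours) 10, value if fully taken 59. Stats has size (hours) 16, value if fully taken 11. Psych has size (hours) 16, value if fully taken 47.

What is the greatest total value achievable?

202

Rank by value-to-size ratio: Chem 59/10≈5.9, Anthro 59/11≈5.36, CS 37/8≈4.62, Psych 47/16≈2.94, Bio 21/11≈1.91, Stats 11/16≈0.688.
Take all of Chem (10 hours, value 59) — 35 hours left.
Anthro: take in full, 11 hours for value 59 — 24 left.
CS: take in full, 8 hours for value 37 — 16 left.
All 16 hours of Psych fit (value 47) — 0 remain.
Total value = 202.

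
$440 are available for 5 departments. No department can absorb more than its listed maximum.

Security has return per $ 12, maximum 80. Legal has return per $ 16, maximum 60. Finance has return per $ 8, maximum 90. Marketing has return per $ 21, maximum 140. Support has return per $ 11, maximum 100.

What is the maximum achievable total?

6440

Rank by return per $: Marketing 21 > Legal 16 > Security 12 > Support 11 > Finance 8.
Marketing: +140 to 140 (cap) → 300 left.
Give Legal 60 to hit its cap of 60 → 240 left.
Give Security 80 to hit its cap of 80 → 160 left.
Support takes 100 to reach its cap of 100 → 60 left.
Finance: +60 (room for 90) → 60. Pool exhausted.
Total = 12×80 + 16×60 + 8×60 + 21×140 + 11×100 = 6440.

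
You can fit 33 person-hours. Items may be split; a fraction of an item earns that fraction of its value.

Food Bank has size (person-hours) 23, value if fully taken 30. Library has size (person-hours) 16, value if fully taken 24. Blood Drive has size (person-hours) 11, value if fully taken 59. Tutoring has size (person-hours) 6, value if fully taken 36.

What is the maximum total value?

119

Sort by value density: Tutoring 36/6≈6, Blood Drive 59/11≈5.36, Library 24/16≈1.5, Food Bank 30/23≈1.3.
Take all of Tutoring (6 person-hours, value 36) ; 27 person-hours left.
All 11 person-hours of Blood Drive fit (value 59) ; 16 remain.
All 16 person-hours of Library fit (value 24) ; 0 remain.
Total value = 119.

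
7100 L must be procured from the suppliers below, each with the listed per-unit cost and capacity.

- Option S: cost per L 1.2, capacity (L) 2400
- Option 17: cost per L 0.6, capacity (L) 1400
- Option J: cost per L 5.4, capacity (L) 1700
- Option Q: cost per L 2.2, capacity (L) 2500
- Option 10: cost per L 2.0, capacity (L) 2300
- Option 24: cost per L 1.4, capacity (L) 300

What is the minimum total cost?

10280

Cheapest first:
Take 1400 from Option 17 at 0.6 → need 5700 more.
Option S at 1.2: take all 2400 L → 3300 still needed.
Option 24 at 1.4: take all 300 L → 3000 still needed.
Option 10 at 2.0: take all 2300 L → 700 still needed.
Take 700 from Option Q at 2.2 to finish.
Option J: unused.
Cost = 1400×0.6 + 2400×1.2 + 300×1.4 + 2300×2.0 + 700×2.2 = 10280.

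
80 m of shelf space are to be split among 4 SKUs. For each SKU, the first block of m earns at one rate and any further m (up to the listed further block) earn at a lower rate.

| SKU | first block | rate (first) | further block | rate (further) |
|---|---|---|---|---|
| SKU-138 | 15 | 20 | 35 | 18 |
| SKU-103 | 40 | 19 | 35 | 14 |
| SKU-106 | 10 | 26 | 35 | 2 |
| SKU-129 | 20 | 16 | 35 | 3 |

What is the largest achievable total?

1590

Order all 8 blocks by rate: SKU-106/T1 26 > SKU-138/T1 20 > SKU-103/T1 19 > SKU-138/T2 18 > SKU-129/T1 16 > SKU-103/T2 14 > SKU-129/T2 3 > SKU-106/T2 2.
SKU-106 T1 at 26: fill all 10 → 70 left.
SKU-138/T1 (20): +15 → 55 left.
Fill SKU-103 T1 block (40 at 19) → 15 left.
SKU-138 T2 at 18: only 15 left, fill 15.
Total = 26×10 + 20×15 + 19×40 + 18×15 = 1590.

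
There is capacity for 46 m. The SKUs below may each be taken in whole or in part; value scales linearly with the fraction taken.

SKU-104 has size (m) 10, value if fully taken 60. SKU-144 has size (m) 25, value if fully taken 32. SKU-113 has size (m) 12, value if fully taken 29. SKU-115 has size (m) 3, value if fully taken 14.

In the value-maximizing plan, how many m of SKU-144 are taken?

Sort by value density: SKU-104 60/10≈6, SKU-115 14/3≈4.67, SKU-113 29/12≈2.42, SKU-144 32/25≈1.28.
SKU-104: take in full, 10 m for value 60 — 36 left.
SKU-115: take in full, 3 m for value 14 — 33 left.
All 12 m of SKU-113 fit (value 29) — 21 remain.
21 m left: a 21/25 share of SKU-144 gives 32×21/25 = 26.88.

21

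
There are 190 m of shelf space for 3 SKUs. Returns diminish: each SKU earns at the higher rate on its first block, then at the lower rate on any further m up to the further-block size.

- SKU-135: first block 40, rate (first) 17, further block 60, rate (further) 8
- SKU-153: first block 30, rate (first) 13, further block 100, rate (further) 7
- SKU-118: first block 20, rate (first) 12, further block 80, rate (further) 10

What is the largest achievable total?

Order all 6 blocks by rate: SKU-135/tier1 17 > SKU-153/tier1 13 > SKU-118/tier1 12 > SKU-118/tier2 10 > SKU-135/tier2 8 > SKU-153/tier2 7.
SKU-135 tier1 at 17: fill all 40 — 150 left.
SKU-153/tier1 (13): +30 — 120 left.
SKU-118/tier1 (12): +20 — 100 left.
SKU-118/tier2 (10): +80 — 20 left.
SKU-135 tier2 at 8: only 20 left, fill 20.
Total = 17×40 + 13×30 + 12×20 + 10×80 + 8×20 = 2270.

2270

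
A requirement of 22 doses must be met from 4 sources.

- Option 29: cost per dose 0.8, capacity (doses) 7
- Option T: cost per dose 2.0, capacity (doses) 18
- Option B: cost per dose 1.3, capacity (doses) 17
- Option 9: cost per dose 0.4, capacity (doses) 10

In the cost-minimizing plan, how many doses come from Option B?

5

Fill from the cheapest source first.
Take 10 from Option 9 at 0.4 ; need 12 more.
Option 29 at 0.8: take all 7 doses ; 5 still needed.
Take 5 from Option B at 1.3 to finish.
Option T: unused.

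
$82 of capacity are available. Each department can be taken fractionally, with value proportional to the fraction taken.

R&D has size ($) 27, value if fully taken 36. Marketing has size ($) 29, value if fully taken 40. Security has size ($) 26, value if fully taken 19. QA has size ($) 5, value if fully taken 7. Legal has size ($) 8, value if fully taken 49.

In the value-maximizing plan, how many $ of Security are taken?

13

Rank by value-to-size ratio: Legal 49/8≈6.12, QA 7/5≈1.4, Marketing 40/29≈1.38, R&D 36/27≈1.33, Security 19/26≈0.731.
Take all of Legal (8 $, value 49) → 74 $ left.
Take all of QA (5 $, value 7) → 69 $ left.
Marketing: take in full, 29 $ for value 40 → 40 left.
R&D: take in full, 27 $ for value 36 → 13 left.
Fill the last 13 $ with part of Security: 13/26 of it earns 9.5.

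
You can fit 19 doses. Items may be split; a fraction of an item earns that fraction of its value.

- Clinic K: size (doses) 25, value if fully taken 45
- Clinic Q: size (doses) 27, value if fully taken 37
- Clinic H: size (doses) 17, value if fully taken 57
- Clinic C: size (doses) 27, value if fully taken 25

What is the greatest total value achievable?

60.6

Sort by value density: Clinic H 57/17≈3.35, Clinic K 45/25≈1.8, Clinic Q 37/27≈1.37, Clinic C 25/27≈0.926.
Clinic H: take in full, 17 doses for value 57 — 2 left.
Fill the last 2 doses with part of Clinic K: 2/25 of it earns 3.6.
Total value = 60.6.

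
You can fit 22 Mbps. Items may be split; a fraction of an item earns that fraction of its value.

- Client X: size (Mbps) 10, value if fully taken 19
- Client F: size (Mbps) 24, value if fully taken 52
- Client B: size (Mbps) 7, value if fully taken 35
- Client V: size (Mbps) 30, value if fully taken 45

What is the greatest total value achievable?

Best value per unit of size first: Client B 35/7≈5, Client F 52/24≈2.17, Client X 19/10≈1.9, Client V 45/30≈1.5.
Take all of Client B (7 Mbps, value 35) ; 15 Mbps left.
Fill the last 15 Mbps with part of Client F: 15/24 of it earns 32.5.
Total value = 67.5.

67.5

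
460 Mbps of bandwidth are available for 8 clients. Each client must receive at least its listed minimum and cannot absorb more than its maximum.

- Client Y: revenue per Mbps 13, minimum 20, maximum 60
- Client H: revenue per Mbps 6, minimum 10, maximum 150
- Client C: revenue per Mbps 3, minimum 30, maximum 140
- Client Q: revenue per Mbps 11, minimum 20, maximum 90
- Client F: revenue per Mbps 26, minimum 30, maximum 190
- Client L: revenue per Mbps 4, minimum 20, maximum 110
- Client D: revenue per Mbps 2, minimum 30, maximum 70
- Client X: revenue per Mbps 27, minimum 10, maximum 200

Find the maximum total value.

Meeting every minimum uses 20+10+30+20+30+20+30+10 = 170 Mbps, leaving 290.
Rank by revenue per Mbps: Client X 27 > Client F 26 > Client Y 13 > Client Q 11 > Client H 6 > Client L 4 > Client C 3 > Client D 2.
Give Client X 190 more to hit its cap of 200 → 100 left.
Client F has room for 160 more but only 100 remain, so it gets 130.
Total = 13×20 + 6×10 + 3×30 + 11×20 + 26×130 + 4×20 + 2×30 + 27×200 = 9550.

9550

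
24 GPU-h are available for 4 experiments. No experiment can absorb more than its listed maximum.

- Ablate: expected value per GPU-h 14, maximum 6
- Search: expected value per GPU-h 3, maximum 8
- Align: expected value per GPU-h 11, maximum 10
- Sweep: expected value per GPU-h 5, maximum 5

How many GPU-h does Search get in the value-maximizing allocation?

3

Highest expected value per GPU-h first: Ablate 14 > Align 11 > Sweep 5 > Search 3.
Give Ablate 6 to hit its cap of 6 — 18 left.
Align: +10 to 10 (cap) — 8 left.
Sweep: +5 to 5 (cap) — 3 left.
Search: +3 (room for 8) → 3. Pool exhausted.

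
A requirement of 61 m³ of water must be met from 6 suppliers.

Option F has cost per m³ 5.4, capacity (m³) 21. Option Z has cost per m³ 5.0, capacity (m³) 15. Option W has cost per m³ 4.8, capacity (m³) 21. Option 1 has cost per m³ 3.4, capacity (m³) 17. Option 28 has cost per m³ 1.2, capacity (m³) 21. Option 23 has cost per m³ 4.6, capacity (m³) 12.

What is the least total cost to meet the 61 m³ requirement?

Cheapest first:
Option 28 (1.2): use full 21 — 40 m³ to go.
Option 1 (3.4): use full 17 — 23 m³ to go.
Option 23 (4.6): use full 12 — 11 m³ to go.
Take 11 from Option W at 4.8 to finish.
Option Z, Option F: unused.
Cost = 21×1.2 + 17×3.4 + 12×4.6 + 11×4.8 = 191.

191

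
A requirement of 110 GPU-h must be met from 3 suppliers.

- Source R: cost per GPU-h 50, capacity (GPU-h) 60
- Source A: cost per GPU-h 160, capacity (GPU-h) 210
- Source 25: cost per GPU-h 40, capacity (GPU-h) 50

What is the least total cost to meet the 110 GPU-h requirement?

5000

Fill from the cheapest supplier first.
Source 25 (40): use full 50 ; 60 GPU-h to go.
Source R at 50: take all 60 GPU-h ; 0 still needed.
Source A: unused.
Cost = 50×40 + 60×50 = 5000.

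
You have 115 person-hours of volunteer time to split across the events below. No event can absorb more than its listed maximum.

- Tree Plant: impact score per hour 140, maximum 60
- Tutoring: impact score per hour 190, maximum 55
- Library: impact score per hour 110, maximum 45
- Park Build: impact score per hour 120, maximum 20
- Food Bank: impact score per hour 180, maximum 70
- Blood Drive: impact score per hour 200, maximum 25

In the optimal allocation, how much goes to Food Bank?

Rank by impact score per hour: Blood Drive 200 > Tutoring 190 > Food Bank 180 > Tree Plant 140 > Park Build 120 > Library 110.
Blood Drive: +25 to 25 (cap) — 90 left.
Tutoring: +55 to 55 (cap) — 35 left.
Only 35 left; Food Bank takes them to reach 35.

35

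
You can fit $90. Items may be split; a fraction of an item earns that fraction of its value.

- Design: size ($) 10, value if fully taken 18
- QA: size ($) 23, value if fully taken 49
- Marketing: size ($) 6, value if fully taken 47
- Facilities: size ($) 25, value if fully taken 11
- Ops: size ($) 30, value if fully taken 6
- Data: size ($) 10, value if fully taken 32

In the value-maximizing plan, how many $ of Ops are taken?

16

Rank by value-to-size ratio: Marketing 47/6≈7.83, Data 32/10≈3.2, QA 49/23≈2.13, Design 18/10≈1.8, Facilities 11/25≈0.44, Ops 6/30≈0.2.
Take all of Marketing (6 $, value 47) → 84 $ left.
Data: take in full, 10 $ for value 32 → 74 left.
All 23 $ of QA fit (value 49) → 51 remain.
Take all of Design (10 $, value 18) → 41 $ left.
Take all of Facilities (25 $, value 11) → 16 $ left.
Only 16 $ remain; take 16/30 of Ops for value 6×16/30 = 3.2.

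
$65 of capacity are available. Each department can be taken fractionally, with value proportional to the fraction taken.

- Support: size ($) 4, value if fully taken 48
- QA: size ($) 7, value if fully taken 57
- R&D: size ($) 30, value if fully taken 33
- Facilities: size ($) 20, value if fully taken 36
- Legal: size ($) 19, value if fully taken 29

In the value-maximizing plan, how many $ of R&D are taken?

Sort by value density: Support 48/4≈12, QA 57/7≈8.14, Facilities 36/20≈1.8, Legal 29/19≈1.53, R&D 33/30≈1.1.
All 4 $ of Support fit (value 48) ; 61 remain.
QA: take in full, 7 $ for value 57 ; 54 left.
Take all of Facilities (20 $, value 36) ; 34 $ left.
All 19 $ of Legal fit (value 29) ; 15 remain.
Only 15 $ remain; take 15/30 of R&D for value 33×15/30 = 16.5.

15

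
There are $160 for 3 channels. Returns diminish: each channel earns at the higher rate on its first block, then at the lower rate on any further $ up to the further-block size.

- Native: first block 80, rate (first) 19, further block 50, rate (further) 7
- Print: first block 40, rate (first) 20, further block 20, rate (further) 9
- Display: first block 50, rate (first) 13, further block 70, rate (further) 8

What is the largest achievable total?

Rank every tier by rate: Print/tier1 20 > Native/tier1 19 > Display/tier1 13 > Print/tier2 9 > Display/tier2 8 > Native/tier2 7.
Fill Print tier1 block (40 at 20) — 120 left.
Fill Native tier1 block (80 at 19) — 40 left.
Display/tier1: +40 of 50 at 13; pool empty.
Total = 20×40 + 19×80 + 13×40 = 2840.

2840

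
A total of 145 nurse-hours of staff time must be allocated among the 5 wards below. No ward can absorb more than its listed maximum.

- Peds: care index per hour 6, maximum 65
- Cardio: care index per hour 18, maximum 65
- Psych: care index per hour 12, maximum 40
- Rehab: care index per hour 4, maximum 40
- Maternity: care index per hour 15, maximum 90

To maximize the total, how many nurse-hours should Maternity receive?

80

Highest care index per hour first: Cardio 18 > Maternity 15 > Psych 12 > Peds 6 > Rehab 4.
Cardio: +65 to 65 (cap) ; 80 left.
Maternity has room for 90 but only 80 remain, so it gets 80.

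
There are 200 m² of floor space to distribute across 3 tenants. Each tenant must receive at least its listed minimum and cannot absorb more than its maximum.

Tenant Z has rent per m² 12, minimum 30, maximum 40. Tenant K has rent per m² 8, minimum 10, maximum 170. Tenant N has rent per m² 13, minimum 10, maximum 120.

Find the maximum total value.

2360

Meeting every minimum uses 30+10+10 = 50 m², leaving 150.
Rank by rent per m²: Tenant N 13 > Tenant Z 12 > Tenant K 8.
Tenant N: +110 to 120 (cap) — 40 left.
Tenant Z takes 10 more to reach its cap of 40 — 30 left.
Tenant K: +30 (room for 160) → 40. Pool exhausted.
Total = 12×40 + 8×40 + 13×120 = 2360.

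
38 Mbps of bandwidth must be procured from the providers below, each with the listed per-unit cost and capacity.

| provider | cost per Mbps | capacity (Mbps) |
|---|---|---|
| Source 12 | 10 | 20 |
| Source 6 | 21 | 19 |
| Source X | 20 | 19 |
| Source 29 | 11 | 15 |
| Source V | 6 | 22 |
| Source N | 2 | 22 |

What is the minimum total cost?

140

Use providers in increasing cost order.
Take 22 from Source N at 2 — need 16 more.
Source V (6): take the remaining 16 — done.
Source 12, Source 29, Source X, Source 6: unused.
Cost = 22×2 + 16×6 = 140.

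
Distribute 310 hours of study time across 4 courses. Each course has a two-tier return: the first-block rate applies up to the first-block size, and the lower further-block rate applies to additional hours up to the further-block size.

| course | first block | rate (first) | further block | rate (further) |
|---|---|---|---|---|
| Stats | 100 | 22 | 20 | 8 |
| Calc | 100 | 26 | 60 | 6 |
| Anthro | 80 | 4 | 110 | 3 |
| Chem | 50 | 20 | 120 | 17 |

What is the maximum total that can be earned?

Treat each block as its own option and order by rate: Calc/T1 26 > Stats/T1 22 > Chem/T1 20 > Chem/T2 17 > Stats/T2 8 > Calc/T2 6 > Anthro/T1 4 > Anthro/T2 3.
Fill Calc T1 block (100 at 26) ; 210 left.
Fill Stats T1 block (100 at 22) ; 110 left.
Chem T1 at 20: fill all 50 ; 60 left.
Chem/T2: +60 of 120 at 17; pool empty.
Total = 26×100 + 22×100 + 20×50 + 17×60 = 6820.

6820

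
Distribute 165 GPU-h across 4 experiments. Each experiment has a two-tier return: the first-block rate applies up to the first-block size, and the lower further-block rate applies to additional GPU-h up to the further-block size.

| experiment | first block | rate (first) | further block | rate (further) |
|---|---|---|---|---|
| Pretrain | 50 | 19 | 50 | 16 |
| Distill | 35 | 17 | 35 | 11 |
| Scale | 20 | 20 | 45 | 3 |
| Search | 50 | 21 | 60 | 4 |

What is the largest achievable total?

Treat each block as its own option and order by rate: Search/first 21 > Scale/first 20 > Pretrain/first 19 > Distill/first 17 > Pretrain/second 16 > Distill/second 11 > Search/second 4 > Scale/second 3.
Search first at 21: fill all 50 ; 115 left.
Fill Scale first block (20 at 20) ; 95 left.
Fill Pretrain first block (50 at 19) ; 45 left.
Distill first at 17: fill all 35 ; 10 left.
10 remain; put them into Pretrain second at 16.
Total = 21×50 + 20×20 + 19×50 + 17×35 + 16×10 = 3155.

3155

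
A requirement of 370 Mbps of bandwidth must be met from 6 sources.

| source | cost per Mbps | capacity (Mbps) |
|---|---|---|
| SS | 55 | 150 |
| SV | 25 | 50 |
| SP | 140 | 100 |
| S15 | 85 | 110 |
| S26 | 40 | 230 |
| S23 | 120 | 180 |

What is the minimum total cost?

Fill from the cheapest source first.
SV (25): use full 50 — 320 Mbps to go.
S26 (40): use full 230 — 90 Mbps to go.
Take 90 from SS at 55 to finish.
S15, S23, SP: unused.
Cost = 50×25 + 230×40 + 90×55 = 15400.

15400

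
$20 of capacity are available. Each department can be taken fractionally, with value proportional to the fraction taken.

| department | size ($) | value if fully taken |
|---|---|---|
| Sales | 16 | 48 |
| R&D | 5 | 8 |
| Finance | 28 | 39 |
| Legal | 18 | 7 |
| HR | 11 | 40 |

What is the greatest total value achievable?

67

Rank by value-to-size ratio: HR 40/11≈3.64, Sales 48/16≈3, R&D 8/5≈1.6, Finance 39/28≈1.39, Legal 7/18≈0.389.
All 11 $ of HR fit (value 40) → 9 remain.
Fill the last 9 $ with part of Sales: 9/16 of it earns 27.
Total value = 67.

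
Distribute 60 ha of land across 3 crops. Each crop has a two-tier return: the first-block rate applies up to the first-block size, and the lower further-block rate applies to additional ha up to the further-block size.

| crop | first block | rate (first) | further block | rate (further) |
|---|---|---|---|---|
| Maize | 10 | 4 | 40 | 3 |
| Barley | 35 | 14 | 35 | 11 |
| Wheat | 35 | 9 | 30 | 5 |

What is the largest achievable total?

Treat each block as its own option and order by rate: Barley/tier1 14 > Barley/tier2 11 > Wheat/tier1 9 > Wheat/tier2 5 > Maize/tier1 4 > Maize/tier2 3.
Fill Barley tier1 block (35 at 14) — 25 left.
25 remain; put them into Barley tier2 at 11.
Total = 14×35 + 11×25 = 765.

765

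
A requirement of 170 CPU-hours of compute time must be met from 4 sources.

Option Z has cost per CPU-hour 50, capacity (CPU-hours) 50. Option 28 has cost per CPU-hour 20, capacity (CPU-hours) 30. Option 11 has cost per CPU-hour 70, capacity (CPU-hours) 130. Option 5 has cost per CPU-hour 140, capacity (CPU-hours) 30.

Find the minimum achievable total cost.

Use sources in increasing cost order.
Option 28 (20): use full 30 → 140 CPU-hours to go.
Take 50 from Option Z at 50 → need 90 more.
Option 11 at 70: take 90 of its 130 → requirement met.
Option 5: unused.
Cost = 30×20 + 50×50 + 90×70 = 9400.

9400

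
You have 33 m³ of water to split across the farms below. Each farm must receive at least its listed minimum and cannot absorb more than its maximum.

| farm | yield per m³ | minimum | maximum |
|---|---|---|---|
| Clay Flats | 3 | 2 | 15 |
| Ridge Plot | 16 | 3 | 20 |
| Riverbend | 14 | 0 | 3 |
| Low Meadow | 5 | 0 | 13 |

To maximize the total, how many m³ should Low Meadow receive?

8

Meeting every minimum uses 2+3+0+0 = 5 m³, leaving 28.
Order the farms by yield per m³: Ridge Plot 16 > Riverbend 14 > Low Meadow 5 > Clay Flats 3.
Ridge Plot: +17 to 20 (cap) — 11 left.
Riverbend takes 3 more to reach its cap of 3 — 8 left.
Only 8 left; Low Meadow takes them to reach 8.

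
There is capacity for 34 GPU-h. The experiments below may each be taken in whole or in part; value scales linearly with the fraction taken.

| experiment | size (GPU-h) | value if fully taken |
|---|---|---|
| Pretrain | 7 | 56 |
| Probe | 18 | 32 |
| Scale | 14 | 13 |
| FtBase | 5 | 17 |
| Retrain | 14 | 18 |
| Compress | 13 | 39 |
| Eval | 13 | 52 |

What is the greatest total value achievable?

Best value per unit of size first: Pretrain 56/7≈8, Eval 52/13≈4, FtBase 17/5≈3.4, Compress 39/13≈3, Probe 32/18≈1.78, Retrain 18/14≈1.29, Scale 13/14≈0.929.
All 7 GPU-h of Pretrain fit (value 56) ; 27 remain.
Take all of Eval (13 GPU-h, value 52) ; 14 GPU-h left.
Take all of FtBase (5 GPU-h, value 17) ; 9 GPU-h left.
9 GPU-h left: a 9/13 share of Compress gives 39×9/13 = 27.
Total value = 152.

152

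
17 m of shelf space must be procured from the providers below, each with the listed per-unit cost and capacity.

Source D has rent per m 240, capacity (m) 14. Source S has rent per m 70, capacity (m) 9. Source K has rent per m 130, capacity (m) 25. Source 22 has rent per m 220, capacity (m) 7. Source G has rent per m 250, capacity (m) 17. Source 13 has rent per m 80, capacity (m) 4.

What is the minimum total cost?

Use providers in increasing cost order.
Source S at 70: take all 9 m → 8 still needed.
Source 13 at 80: take all 4 m → 4 still needed.
Source K (130): take the remaining 4 → done.
Source 22, Source D, Source G: unused.
Cost = 9×70 + 4×80 + 4×130 = 1470.

1470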